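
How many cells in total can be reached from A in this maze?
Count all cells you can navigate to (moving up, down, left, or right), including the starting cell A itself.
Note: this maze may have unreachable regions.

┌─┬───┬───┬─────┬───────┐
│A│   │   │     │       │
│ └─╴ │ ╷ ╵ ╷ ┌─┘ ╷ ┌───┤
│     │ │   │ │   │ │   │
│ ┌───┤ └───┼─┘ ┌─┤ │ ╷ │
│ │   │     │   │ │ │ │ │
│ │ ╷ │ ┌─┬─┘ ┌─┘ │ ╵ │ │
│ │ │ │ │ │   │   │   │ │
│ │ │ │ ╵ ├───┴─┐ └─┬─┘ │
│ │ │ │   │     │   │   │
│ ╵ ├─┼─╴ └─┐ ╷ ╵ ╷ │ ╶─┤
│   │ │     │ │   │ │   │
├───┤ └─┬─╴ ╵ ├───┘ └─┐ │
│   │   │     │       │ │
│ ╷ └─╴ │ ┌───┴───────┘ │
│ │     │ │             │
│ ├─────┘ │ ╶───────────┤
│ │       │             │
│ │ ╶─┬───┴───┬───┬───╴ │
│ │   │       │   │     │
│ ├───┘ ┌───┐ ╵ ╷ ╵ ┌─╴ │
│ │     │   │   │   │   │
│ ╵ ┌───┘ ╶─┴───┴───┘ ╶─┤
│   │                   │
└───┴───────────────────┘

Using BFS/flood-fill to find all reachable cells from A:
Maze size: 12 × 12 = 144 total cells
127 cell(s) are walled off and cannot be reached from A.
Reachable cells: 17

Reachable region (· marks reachable cells):

┌─┬───┬───┬─────┬───────┐
│A│· ·│   │     │       │
│ └─╴ │ ╷ ╵ ╷ ┌─┘ ╷ ┌───┤
│· · ·│ │   │ │   │ │   │
│ ┌───┤ └───┼─┘ ┌─┤ │ ╷ │
│·│· ·│     │   │ │ │ │ │
│ │ ╷ │ ┌─┬─┘ ┌─┘ │ ╵ │ │
│·│·│·│ │ │   │   │   │ │
│ │ │ │ ╵ ├───┴─┐ └─┬─┘ │
│·│·│·│   │     │   │   │
│ ╵ ├─┼─╴ └─┐ ╷ ╵ ╷ │ ╶─┤
│· ·│ │     │ │   │ │   │
├───┤ └─┬─╴ ╵ ├───┘ └─┐ │
│   │   │     │       │ │
│ ╷ └─╴ │ ┌───┴───────┘ │
│ │     │ │             │
│ ├─────┘ │ ╶───────────┤
│ │       │             │
│ │ ╶─┬───┴───┬───┬───╴ │
│ │   │       │   │     │
│ ├───┘ ┌───┐ ╵ ╷ ╵ ┌─╴ │
│ │     │   │   │   │   │
│ ╵ ┌───┘ ╶─┴───┴───┘ ╶─┤
│   │                   │
└───┴───────────────────┘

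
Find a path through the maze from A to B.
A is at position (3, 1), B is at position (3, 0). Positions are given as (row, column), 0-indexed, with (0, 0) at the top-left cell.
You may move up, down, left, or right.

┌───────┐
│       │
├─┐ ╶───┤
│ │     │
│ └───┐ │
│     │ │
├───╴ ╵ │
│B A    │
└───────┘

Finding the shortest path from (3, 1) to (3, 0):
Path length: 1 steps
Directions: left

Solution:

┌───────┐
│       │
├─┐ ╶───┤
│ │     │
│ └───┐ │
│     │ │
├───╴ ╵ │
│B A    │
└───────┘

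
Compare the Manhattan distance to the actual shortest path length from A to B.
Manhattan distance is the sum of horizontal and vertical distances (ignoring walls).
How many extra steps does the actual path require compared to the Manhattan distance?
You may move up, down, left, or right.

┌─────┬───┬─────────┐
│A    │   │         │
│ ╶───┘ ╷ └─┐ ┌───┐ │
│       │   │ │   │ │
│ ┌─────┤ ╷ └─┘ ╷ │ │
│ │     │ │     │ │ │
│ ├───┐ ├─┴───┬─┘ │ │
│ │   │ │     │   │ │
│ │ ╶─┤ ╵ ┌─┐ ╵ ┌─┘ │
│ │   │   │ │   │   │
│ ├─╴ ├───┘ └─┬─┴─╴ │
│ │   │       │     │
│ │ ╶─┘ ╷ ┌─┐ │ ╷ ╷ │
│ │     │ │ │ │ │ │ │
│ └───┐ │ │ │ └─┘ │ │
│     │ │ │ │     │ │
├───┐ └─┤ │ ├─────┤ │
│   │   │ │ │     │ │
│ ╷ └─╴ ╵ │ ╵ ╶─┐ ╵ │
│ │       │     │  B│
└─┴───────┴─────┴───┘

Manhattan distance: |9 - 0| + |9 - 0| = 18
Actual path length: 30
Extra steps: 30 - 18 = 12

Solution:

┌─────┬───┬─────────┐
│A    │   │         │
│ ╶───┘ ╷ └─┐ ┌───┐ │
│↓      │   │ │   │ │
│ ┌─────┤ ╷ └─┘ ╷ │ │
│↓│     │ │     │ │ │
│ ├───┐ ├─┴───┬─┘ │ │
│↓│   │ │     │   │ │
│ │ ╶─┤ ╵ ┌─┐ ╵ ┌─┘ │
│↓│   │   │ │   │   │
│ ├─╴ ├───┘ └─┬─┴─╴ │
│↓│   │  ↱ → ↓│  ↱ ↓│
│ │ ╶─┘ ╷ ┌─┐ │ ╷ ╷ │
│↓│     │↑│ │↓│ │↑│↓│
│ └───┐ │ │ │ └─┘ │ │
│↳ → ↓│ │↑│ │↳ → ↑│↓│
├───┐ └─┤ │ ├─────┤ │
│   │↳ ↓│↑│ │     │↓│
│ ╷ └─╴ ╵ │ ╵ ╶─┐ ╵ │
│ │    ↳ ↑│     │  B│
└─┴───────┴─────┴───┘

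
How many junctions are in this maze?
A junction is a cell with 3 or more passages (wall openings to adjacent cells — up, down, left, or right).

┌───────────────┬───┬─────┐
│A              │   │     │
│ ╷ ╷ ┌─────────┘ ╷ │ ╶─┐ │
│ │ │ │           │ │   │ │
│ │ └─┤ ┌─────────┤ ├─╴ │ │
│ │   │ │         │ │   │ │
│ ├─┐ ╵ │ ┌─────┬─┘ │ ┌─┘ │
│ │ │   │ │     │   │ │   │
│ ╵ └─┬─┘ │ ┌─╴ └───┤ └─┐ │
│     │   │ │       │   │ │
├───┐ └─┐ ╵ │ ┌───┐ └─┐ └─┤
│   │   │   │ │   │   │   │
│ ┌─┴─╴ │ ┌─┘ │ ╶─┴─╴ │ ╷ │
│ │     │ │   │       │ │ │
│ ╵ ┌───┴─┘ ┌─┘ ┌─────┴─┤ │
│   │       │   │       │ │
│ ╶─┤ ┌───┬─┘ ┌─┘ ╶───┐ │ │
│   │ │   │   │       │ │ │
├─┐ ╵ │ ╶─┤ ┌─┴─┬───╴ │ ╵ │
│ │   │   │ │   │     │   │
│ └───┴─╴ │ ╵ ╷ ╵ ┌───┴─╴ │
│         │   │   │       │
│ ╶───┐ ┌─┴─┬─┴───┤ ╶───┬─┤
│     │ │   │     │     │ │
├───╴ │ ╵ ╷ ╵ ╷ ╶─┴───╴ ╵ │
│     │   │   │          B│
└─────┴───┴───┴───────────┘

Checking each cell for number of passages:

Junctions found (3+ passages):
  (0, 1): 3 passages
  (0, 2): 3 passages
  (3, 12): 3 passages
  (4, 1): 3 passages
  (4, 4): 3 passages
  (4, 7): 3 passages
  (5, 4): 3 passages
  (5, 11): 3 passages
  (6, 7): 3 passages
  (7, 0): 3 passages
  (8, 8): 3 passages
  (9, 12): 3 passages
  (10, 0): 3 passages
  (10, 3): 3 passages
  (11, 7): 3 passages
  (12, 11): 3 passages
Total junctions: 16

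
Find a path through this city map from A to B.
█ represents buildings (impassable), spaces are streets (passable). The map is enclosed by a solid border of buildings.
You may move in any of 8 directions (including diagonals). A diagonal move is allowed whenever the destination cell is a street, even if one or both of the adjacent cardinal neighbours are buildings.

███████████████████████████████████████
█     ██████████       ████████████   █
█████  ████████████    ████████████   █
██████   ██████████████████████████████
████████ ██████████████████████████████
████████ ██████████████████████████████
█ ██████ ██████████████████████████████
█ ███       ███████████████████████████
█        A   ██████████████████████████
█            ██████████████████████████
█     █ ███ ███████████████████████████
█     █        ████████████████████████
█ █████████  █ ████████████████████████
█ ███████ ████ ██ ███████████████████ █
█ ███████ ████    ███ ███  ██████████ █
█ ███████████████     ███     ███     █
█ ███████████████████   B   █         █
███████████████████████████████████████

Finding the shortest path from A to B:
Movement: 8-directional
Path length: 16 steps
Directions: down-right → down-right → down-right → right → down-right → down → down-right → right → right → down-right → right → right → right → down-right → right → right

Solution:

███████████████████████████████████████
█     ██████████       ████████████   █
█████  ████████████    ████████████   █
██████   ██████████████████████████████
████████ ██████████████████████████████
████████ ██████████████████████████████
█ ██████ ██████████████████████████████
█ ███       ███████████████████████████
█        A   ██████████████████████████
█         ↘  ██████████████████████████
█     █ ███↘███████████████████████████
█     █     →↘ ████████████████████████
█ █████████  █↓████████████████████████
█ ███████ ████↘██ ███████████████████ █
█ ███████ ████ →→↘███ ███  ██████████ █
█ ███████████████ →→→↘███     ███     █
█ ███████████████████ →→B   █         █
███████████████████████████████████████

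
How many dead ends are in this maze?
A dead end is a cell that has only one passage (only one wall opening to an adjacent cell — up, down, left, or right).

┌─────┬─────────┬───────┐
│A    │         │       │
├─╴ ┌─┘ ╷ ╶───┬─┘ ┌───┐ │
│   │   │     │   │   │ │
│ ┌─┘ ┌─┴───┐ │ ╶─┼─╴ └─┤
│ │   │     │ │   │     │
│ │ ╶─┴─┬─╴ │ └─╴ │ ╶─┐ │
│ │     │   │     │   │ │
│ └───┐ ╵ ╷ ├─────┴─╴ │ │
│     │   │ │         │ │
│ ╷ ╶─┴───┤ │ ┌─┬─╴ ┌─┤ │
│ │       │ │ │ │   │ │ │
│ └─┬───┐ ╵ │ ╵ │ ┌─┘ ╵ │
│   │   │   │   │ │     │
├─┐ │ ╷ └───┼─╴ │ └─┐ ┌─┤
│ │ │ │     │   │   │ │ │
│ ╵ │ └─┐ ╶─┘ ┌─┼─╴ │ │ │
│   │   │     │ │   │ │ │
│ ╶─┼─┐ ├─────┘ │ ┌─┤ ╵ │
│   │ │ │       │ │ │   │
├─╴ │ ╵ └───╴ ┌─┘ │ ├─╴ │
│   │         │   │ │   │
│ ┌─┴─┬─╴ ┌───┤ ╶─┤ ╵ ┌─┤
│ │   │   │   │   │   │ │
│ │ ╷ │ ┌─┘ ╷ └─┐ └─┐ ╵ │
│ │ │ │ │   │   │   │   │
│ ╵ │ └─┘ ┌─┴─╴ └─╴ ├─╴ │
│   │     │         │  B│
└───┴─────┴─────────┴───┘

Checking each cell for number of passages:

Dead ends found at positions:
  (0, 0)
  (0, 2)
  (0, 7)
  (1, 9)
  (1, 11)
  (2, 3)
  (4, 2)
  (5, 7)
  (5, 10)
  (6, 9)
  (7, 0)
  (7, 5)
  (7, 11)
  (8, 7)
  (9, 2)
  (9, 4)
  (9, 9)
  (11, 11)
  (12, 3)
  (13, 5)
  (13, 10)
Total dead ends: 21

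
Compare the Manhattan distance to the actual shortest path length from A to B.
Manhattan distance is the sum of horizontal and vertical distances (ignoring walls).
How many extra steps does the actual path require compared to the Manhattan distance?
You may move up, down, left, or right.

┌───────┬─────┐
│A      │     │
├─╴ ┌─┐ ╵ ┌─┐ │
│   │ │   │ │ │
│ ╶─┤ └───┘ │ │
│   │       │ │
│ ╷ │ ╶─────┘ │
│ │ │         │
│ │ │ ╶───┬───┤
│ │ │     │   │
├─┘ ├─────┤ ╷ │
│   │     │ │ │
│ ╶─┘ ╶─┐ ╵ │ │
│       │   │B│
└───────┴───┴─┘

Manhattan distance: |6 - 0| + |6 - 0| = 12
Actual path length: 22
Extra steps: 22 - 12 = 10

Solution:

┌───────┬─────┐
│A ↓    │     │
├─╴ ┌─┐ ╵ ┌─┐ │
│↓ ↲│ │   │ │ │
│ ╶─┤ └───┘ │ │
│↳ ↓│       │ │
│ ╷ │ ╶─────┘ │
│ │↓│         │
│ │ │ ╶───┬───┤
│ │↓│     │↱ ↓│
├─┘ ├─────┤ ╷ │
│↓ ↲│↱ → ↓│↑│↓│
│ ╶─┘ ╶─┐ ╵ │ │
│↳ → ↑  │↳ ↑│B│
└───────┴───┴─┘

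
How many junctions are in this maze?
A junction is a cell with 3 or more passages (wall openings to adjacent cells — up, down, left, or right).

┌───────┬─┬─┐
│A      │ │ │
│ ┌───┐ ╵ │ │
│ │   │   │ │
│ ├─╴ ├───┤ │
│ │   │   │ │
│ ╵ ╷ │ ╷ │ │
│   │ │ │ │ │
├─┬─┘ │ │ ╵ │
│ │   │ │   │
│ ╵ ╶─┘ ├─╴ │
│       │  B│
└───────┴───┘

Checking each cell for number of passages:

Junctions found (3+ passages):
  (2, 2): 3 passages
  (4, 5): 3 passages
  (5, 1): 3 passages
Total junctions: 3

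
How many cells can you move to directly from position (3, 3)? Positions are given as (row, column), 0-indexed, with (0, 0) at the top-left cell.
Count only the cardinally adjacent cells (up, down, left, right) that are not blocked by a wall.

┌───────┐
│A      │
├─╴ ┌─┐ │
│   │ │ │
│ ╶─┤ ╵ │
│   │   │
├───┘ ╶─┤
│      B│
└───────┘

Checking passable neighbors of (3, 3):
Neighbors: (3, 2)
Count: 1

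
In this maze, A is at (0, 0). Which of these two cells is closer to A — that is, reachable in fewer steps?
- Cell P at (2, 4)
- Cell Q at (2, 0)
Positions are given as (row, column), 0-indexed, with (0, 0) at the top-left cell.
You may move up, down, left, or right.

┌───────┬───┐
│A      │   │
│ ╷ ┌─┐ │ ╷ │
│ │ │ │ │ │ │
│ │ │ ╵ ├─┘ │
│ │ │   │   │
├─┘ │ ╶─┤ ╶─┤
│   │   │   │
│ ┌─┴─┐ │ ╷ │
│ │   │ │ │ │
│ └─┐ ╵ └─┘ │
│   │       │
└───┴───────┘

Shortest path A → P at (2, 4): 16 steps
Shortest path A → Q at (2, 0): 2 steps

Q is closer (2 steps vs 16 steps).

Path to P:

┌───────┬───┐
│A → → ↓│   │
│ ╷ ┌─┐ │ ╷ │
│ │ │ │↓│ │ │
│ │ │ ╵ ├─┘ │
│ │ │↓ ↲│P  │
├─┘ │ ╶─┤ ╶─┤
│   │↳ ↓│↑ ↰│
│ ┌─┴─┐ │ ╷ │
│ │   │↓│ │↑│
│ └─┐ ╵ └─┘ │
│   │  ↳ → ↑│
└───┴───────┘

Path to Q:

┌───────┬───┐
│A      │   │
│ ╷ ┌─┐ │ ╷ │
│↓│ │ │ │ │ │
│ │ │ ╵ ├─┘ │
│Q│ │   │   │
├─┘ │ ╶─┤ ╶─┤
│   │   │   │
│ ┌─┴─┐ │ ╷ │
│ │   │ │ │ │
│ └─┐ ╵ └─┘ │
│   │       │
└───┴───────┘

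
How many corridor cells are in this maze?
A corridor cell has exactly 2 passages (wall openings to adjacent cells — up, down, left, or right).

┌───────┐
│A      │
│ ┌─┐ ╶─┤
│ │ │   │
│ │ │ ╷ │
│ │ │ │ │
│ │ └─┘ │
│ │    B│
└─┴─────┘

Counting cells with exactly 2 passages:
Total corridor cells: 10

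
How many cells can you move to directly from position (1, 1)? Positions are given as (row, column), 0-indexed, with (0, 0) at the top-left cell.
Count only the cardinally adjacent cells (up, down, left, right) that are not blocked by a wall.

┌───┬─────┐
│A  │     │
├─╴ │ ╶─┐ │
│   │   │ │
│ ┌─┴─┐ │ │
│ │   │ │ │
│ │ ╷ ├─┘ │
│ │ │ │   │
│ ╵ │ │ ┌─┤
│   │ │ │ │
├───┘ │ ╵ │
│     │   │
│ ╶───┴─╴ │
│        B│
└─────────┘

Checking passable neighbors of (1, 1):
Neighbors: (0, 1), (1, 0)
Count: 2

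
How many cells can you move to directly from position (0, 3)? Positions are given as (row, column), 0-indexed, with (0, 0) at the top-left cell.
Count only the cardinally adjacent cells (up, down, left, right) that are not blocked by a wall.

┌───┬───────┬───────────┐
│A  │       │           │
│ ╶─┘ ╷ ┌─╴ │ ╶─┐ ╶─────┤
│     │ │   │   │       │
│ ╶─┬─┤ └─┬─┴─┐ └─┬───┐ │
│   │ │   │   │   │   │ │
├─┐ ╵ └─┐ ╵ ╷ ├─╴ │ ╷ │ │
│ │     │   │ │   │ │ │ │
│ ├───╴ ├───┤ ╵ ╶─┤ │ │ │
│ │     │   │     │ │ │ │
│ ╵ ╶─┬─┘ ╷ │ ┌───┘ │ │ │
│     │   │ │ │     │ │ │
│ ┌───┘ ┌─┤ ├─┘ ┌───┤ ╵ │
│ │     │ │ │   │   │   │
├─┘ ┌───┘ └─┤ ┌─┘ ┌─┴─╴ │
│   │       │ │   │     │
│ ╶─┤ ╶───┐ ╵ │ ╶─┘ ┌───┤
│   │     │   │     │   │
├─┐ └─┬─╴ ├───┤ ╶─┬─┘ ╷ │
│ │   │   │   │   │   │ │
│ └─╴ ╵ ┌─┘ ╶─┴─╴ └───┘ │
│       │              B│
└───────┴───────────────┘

Checking passable neighbors of (0, 3):
Neighbors: (1, 3), (0, 2), (0, 4)
Count: 3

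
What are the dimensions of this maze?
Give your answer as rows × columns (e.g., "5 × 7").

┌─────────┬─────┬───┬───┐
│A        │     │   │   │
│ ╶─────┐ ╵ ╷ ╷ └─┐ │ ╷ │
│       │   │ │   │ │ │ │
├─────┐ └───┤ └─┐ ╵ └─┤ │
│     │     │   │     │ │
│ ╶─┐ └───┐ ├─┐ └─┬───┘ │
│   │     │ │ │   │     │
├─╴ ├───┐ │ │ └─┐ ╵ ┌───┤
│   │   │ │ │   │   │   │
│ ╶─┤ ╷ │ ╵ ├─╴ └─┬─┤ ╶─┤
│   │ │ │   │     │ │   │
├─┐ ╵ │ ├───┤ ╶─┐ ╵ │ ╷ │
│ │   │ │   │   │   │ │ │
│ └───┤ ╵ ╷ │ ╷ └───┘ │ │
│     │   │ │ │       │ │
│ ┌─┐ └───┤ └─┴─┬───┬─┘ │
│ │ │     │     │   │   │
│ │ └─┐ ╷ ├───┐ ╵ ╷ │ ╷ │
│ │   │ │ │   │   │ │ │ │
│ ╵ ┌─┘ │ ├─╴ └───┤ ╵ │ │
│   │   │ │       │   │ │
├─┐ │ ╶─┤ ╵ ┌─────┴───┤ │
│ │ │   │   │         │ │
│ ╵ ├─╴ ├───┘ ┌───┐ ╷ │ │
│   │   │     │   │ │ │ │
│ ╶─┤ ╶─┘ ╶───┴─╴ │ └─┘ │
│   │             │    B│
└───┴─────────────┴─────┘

Counting the maze dimensions:
Rows (vertical): 14
Columns (horizontal): 12
Dimensions: 14 × 12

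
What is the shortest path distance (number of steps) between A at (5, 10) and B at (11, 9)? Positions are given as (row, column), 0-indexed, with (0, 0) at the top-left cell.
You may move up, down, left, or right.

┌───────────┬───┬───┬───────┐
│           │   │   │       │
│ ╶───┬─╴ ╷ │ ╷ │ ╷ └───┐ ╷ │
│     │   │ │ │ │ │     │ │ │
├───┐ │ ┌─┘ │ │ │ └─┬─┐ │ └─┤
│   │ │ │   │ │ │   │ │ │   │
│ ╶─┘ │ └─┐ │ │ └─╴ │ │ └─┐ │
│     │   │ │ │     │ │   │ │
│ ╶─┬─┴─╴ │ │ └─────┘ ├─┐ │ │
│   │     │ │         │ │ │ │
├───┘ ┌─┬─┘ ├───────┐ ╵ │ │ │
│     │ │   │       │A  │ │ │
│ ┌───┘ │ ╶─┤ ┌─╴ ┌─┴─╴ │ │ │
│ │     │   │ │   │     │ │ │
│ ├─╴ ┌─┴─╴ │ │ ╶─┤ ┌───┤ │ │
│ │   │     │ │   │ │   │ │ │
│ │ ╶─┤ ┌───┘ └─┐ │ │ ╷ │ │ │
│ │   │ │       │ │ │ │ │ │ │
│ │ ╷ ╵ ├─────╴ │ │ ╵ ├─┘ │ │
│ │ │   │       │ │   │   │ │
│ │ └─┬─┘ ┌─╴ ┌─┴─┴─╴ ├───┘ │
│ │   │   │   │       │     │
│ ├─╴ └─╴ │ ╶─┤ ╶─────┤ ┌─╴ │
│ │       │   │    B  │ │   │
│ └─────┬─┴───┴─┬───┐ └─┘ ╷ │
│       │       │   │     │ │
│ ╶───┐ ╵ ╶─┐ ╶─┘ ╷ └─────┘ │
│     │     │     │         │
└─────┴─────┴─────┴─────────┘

Finding path from (5, 10) to (11, 9):
Path: (5,10) → (5,11) → (6,11) → (6,10) → (6,9) → (7,9) → (8,9) → (9,9) → (9,10) → (10,10) → (10,9) → (10,8) → (10,7) → (11,7) → (11,8) → (11,9)
Distance: 15 steps

Solution:

┌───────────┬───┬───┬───────┐
│           │   │   │       │
│ ╶───┬─╴ ╷ │ ╷ │ ╷ └───┐ ╷ │
│     │   │ │ │ │ │     │ │ │
├───┐ │ ┌─┘ │ │ │ └─┬─┐ │ └─┤
│   │ │ │   │ │ │   │ │ │   │
│ ╶─┘ │ └─┐ │ │ └─╴ │ │ └─┐ │
│     │   │ │ │     │ │   │ │
│ ╶─┬─┴─╴ │ │ └─────┘ ├─┐ │ │
│   │     │ │         │ │ │ │
├───┘ ┌─┬─┘ ├───────┐ ╵ │ │ │
│     │ │   │       │A ↓│ │ │
│ ┌───┘ │ ╶─┤ ┌─╴ ┌─┴─╴ │ │ │
│ │     │   │ │   │↓ ← ↲│ │ │
│ ├─╴ ┌─┴─╴ │ │ ╶─┤ ┌───┤ │ │
│ │   │     │ │   │↓│   │ │ │
│ │ ╶─┤ ┌───┘ └─┐ │ │ ╷ │ │ │
│ │   │ │       │ │↓│ │ │ │ │
│ │ ╷ ╵ ├─────╴ │ │ ╵ ├─┘ │ │
│ │ │   │       │ │↳ ↓│   │ │
│ │ └─┬─┘ ┌─╴ ┌─┴─┴─╴ ├───┘ │
│ │   │   │   │↓ ← ← ↲│     │
│ ├─╴ └─╴ │ ╶─┤ ╶─────┤ ┌─╴ │
│ │       │   │↳ → B  │ │   │
│ └─────┬─┴───┴─┬───┐ └─┘ ╷ │
│       │       │   │     │ │
│ ╶───┐ ╵ ╶─┐ ╶─┘ ╷ └─────┘ │
│     │     │     │         │
└─────┴─────┴─────┴─────────┘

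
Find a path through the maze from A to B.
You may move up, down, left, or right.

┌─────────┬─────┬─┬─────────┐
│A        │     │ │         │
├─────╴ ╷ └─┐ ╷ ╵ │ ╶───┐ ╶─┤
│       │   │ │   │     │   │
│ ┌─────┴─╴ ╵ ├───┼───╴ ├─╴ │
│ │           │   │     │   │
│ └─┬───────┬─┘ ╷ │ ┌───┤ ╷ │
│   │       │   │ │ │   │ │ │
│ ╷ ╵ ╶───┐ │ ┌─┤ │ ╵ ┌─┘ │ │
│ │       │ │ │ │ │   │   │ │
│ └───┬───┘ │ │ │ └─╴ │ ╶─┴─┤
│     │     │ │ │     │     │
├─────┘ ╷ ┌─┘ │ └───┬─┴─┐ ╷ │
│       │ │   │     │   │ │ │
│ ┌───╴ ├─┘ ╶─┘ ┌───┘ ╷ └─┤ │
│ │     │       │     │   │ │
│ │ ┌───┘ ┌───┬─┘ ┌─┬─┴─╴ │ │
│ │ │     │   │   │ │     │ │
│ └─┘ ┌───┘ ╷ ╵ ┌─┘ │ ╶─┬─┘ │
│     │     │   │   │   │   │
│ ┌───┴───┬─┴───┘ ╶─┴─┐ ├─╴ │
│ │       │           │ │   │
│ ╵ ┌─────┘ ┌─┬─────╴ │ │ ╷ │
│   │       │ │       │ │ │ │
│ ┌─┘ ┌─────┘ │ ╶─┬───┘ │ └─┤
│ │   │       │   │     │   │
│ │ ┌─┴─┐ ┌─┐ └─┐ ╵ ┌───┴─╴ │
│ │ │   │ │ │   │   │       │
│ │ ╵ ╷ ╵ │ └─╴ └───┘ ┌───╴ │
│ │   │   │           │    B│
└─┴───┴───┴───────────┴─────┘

Finding the shortest path through the maze:
Path length: 81 steps
Directions: right → right → right → down → left → left → left → down → down → right → down → right → up → right → right → right → down → down → left → left → down → left → left → left → down → down → down → right → right → up → right → right → up → right → up → right → up → up → up → right → up → right → down → down → down → right → right → up → left → up → up → right → right → up → left → left → up → right → right → right → down → right → down → left → down → down → left → down → right → right → down → down → down → down → down → left → down → down → right → down → down

Solution:

┌─────────┬─────┬─┬─────────┐
│A → → ↓  │     │ │↱ → → ↓  │
├─────╴ ╷ └─┐ ╷ ╵ │ ╶───┐ ╶─┤
│↓ ← ← ↲│   │ │   │↑ ← ↰│↳ ↓│
│ ┌─────┴─╴ ╵ ├───┼───╴ ├─╴ │
│↓│           │↱ ↓│↱ → ↑│↓ ↲│
│ └─┬───────┬─┘ ╷ │ ┌───┤ ╷ │
│↳ ↓│↱ → → ↓│↱ ↑│↓│↑│   │↓│ │
│ ╷ ╵ ╶───┐ │ ┌─┤ │ ╵ ┌─┘ │ │
│ │↳ ↑    │↓│↑│ │↓│↑ ↰│↓ ↲│ │
│ └───┬───┘ │ │ │ └─╴ │ ╶─┴─┤
│     │↓ ← ↲│↑│ │↳ → ↑│↳ → ↓│
├─────┘ ╷ ┌─┘ │ └───┬─┴─┐ ╷ │
│↓ ← ← ↲│ │↱ ↑│     │   │ │↓│
│ ┌───╴ ├─┘ ╶─┘ ┌───┘ ╷ └─┤ │
│↓│     │↱ ↑    │     │   │↓│
│ │ ┌───┘ ┌───┬─┘ ┌─┬─┴─╴ │ │
│↓│ │↱ → ↑│   │   │ │     │↓│
│ └─┘ ┌───┘ ╷ ╵ ┌─┘ │ ╶─┬─┘ │
│↳ → ↑│     │   │   │   │  ↓│
│ ┌───┴───┬─┴───┘ ╶─┴─┐ ├─╴ │
│ │       │           │ │↓ ↲│
│ ╵ ┌─────┘ ┌─┬─────╴ │ │ ╷ │
│   │       │ │       │ │↓│ │
│ ┌─┘ ┌─────┘ │ ╶─┬───┘ │ └─┤
│ │   │       │   │     │↳ ↓│
│ │ ┌─┴─┐ ┌─┐ └─┐ ╵ ┌───┴─╴ │
│ │ │   │ │ │   │   │      ↓│
│ │ ╵ ╷ ╵ │ └─╴ └───┘ ┌───╴ │
│ │   │   │           │    B│
└─┴───┴───┴───────────┴─────┘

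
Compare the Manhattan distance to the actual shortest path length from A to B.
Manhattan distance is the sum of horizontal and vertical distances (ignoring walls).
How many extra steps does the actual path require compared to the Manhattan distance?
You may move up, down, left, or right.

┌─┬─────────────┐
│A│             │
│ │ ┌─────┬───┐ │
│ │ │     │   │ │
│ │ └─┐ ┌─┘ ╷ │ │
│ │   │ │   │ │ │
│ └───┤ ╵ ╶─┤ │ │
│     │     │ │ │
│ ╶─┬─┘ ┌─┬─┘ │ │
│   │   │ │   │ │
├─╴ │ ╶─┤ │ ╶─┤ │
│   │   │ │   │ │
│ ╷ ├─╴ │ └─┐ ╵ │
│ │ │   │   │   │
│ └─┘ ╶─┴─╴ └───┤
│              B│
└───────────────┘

Manhattan distance: |7 - 0| + |7 - 0| = 14
Actual path length: 16
Extra steps: 16 - 14 = 2

Solution:

┌─┬─────────────┐
│A│             │
│ │ ┌─────┬───┐ │
│↓│ │     │   │ │
│ │ └─┐ ┌─┘ ╷ │ │
│↓│   │ │   │ │ │
│ └───┤ ╵ ╶─┤ │ │
│↓    │     │ │ │
│ ╶─┬─┘ ┌─┬─┘ │ │
│↳ ↓│   │ │   │ │
├─╴ │ ╶─┤ │ ╶─┤ │
│↓ ↲│   │ │   │ │
│ ╷ ├─╴ │ └─┐ ╵ │
│↓│ │   │   │   │
│ └─┘ ╶─┴─╴ └───┤
│↳ → → → → → → B│
└───────────────┘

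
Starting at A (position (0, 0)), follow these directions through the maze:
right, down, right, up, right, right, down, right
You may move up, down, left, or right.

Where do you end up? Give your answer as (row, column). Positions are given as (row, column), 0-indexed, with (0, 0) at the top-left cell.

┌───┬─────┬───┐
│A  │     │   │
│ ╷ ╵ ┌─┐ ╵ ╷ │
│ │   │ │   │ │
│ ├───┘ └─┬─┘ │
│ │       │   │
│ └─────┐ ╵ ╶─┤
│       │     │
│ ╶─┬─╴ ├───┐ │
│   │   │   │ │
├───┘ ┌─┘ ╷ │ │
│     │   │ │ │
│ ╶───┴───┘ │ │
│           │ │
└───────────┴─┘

Following directions step by step:
Start: (0, 0)
  right: (0, 0) → (0, 1)
  down: (0, 1) → (1, 1)
  right: (1, 1) → (1, 2)
  up: (1, 2) → (0, 2)
  right: (0, 2) → (0, 3)
  right: (0, 3) → (0, 4)
  down: (0, 4) → (1, 4)
  right: (1, 4) → (1, 5)
Final position: (1, 5)

Path taken:

┌───┬─────┬───┐
│A ↓│↱ → ↓│   │
│ ╷ ╵ ┌─┐ ╵ ╷ │
│ │↳ ↑│ │↳ B│ │
│ ├───┘ └─┬─┘ │
│ │       │   │
│ └─────┐ ╵ ╶─┤
│       │     │
│ ╶─┬─╴ ├───┐ │
│   │   │   │ │
├───┘ ┌─┘ ╷ │ │
│     │   │ │ │
│ ╶───┴───┘ │ │
│           │ │
└───────────┴─┘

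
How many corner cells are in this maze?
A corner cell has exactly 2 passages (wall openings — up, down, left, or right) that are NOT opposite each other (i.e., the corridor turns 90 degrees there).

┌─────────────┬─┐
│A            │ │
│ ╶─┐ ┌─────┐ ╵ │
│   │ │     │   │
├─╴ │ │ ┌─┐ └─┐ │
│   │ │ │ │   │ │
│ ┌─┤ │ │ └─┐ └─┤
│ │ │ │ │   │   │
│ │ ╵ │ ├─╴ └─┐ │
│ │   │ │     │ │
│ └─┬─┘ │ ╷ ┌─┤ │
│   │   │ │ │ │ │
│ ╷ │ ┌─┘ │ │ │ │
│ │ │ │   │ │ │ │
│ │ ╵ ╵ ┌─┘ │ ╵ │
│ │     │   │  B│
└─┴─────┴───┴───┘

Counting corner cells (2 non-opposite passages):
Total corners: 28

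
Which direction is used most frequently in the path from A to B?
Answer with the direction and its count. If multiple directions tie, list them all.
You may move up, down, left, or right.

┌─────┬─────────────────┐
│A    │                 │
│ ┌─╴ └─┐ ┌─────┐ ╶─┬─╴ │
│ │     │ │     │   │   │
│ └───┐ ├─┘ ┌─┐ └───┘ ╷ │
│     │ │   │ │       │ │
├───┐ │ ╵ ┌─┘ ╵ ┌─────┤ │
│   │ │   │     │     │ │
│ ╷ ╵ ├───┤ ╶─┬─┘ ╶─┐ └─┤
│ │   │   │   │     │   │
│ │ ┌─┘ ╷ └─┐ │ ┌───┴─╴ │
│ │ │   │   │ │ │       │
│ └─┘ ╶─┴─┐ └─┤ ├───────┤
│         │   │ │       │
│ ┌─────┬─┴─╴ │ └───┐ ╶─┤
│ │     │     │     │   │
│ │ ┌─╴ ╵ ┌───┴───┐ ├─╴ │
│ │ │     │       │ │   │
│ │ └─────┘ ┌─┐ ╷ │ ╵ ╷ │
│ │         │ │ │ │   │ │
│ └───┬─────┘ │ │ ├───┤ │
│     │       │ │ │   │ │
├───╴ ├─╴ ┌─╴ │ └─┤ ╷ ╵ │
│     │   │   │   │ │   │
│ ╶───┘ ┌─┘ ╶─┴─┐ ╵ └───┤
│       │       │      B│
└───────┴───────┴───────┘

Directions: down, down, right, right, down, down, left, up, left, down, down, down, right, right, up, right, up, right, down, right, down, right, down, left, left, down, left, up, left, left, down, down, right, right, right, right, up, right, right, down, down, down, right, down, right, right, right
Counts: {'down': 17, 'right': 18, 'left': 7, 'up': 5}
Most common: right (18 times)

Solution:

┌─────┬─────────────────┐
│A    │                 │
│ ┌─╴ └─┐ ┌─────┐ ╶─┬─╴ │
│↓│     │ │     │   │   │
│ └───┐ ├─┘ ┌─┐ └───┘ ╷ │
│↳ → ↓│ │   │ │       │ │
├───┐ │ ╵ ┌─┘ ╵ ┌─────┤ │
│↓ ↰│↓│   │     │     │ │
│ ╷ ╵ ├───┤ ╶─┬─┘ ╶─┐ └─┤
│↓│↑ ↲│↱ ↓│   │     │   │
│ │ ┌─┘ ╷ └─┐ │ ┌───┴─╴ │
│↓│ │↱ ↑│↳ ↓│ │ │       │
│ └─┘ ╶─┴─┐ └─┤ ├───────┤
│↳ → ↑    │↳ ↓│ │       │
│ ┌─────┬─┴─╴ │ └───┐ ╶─┤
│ │↓ ← ↰│↓ ← ↲│     │   │
│ │ ┌─╴ ╵ ┌───┴───┐ ├─╴ │
│ │↓│  ↑ ↲│↱ → ↓  │ │   │
│ │ └─────┘ ┌─┐ ╷ │ ╵ ╷ │
│ │↳ → → → ↑│ │↓│ │   │ │
│ └───┬─────┘ │ │ ├───┤ │
│     │       │↓│ │   │ │
├───╴ ├─╴ ┌─╴ │ └─┤ ╷ ╵ │
│     │   │   │↳ ↓│ │   │
│ ╶───┘ ┌─┘ ╶─┴─┐ ╵ └───┤
│       │       │↳ → → B│
└───────┴───────┴───────┘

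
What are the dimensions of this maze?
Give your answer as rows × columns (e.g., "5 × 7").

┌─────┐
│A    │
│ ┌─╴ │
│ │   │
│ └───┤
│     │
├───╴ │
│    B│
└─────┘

Counting the maze dimensions:
Rows (vertical): 4
Columns (horizontal): 3
Dimensions: 4 × 3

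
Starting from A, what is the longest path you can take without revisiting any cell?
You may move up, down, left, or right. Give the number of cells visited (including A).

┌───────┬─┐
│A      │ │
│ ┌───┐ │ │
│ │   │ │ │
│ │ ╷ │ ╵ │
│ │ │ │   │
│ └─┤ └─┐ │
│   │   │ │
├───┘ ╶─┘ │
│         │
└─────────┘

Finding longest simple path using DFS:
Start: (0, 0)
Longest path visits 16 cells
Path: A → right → right → right → down → down → right → down → down → left → left → up → up → up → left → down

Solution:

┌───────┬─┐
│A → → ↓│ │
│ ┌───┐ │ │
│ │↓ ↰│↓│ │
│ │ ╷ │ ╵ │
│ │B│↑│↳ ↓│
│ └─┤ └─┐ │
│   │↑  │↓│
├───┘ ╶─┘ │
│    ↑ ← ↲│
└─────────┘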